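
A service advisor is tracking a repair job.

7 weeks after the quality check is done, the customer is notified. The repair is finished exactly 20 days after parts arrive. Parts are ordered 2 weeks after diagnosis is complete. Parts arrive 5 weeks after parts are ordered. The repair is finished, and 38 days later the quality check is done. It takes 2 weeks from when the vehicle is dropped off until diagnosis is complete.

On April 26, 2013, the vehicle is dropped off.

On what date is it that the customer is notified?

October 13, 2013

The vehicle is dropped off: Apr 26, 2013.
Diagnosis is complete: Apr 26, 2013 + 2 weeks = May 10, 2013.
Parts are ordered: May 10, 2013 + 2 weeks = May 24, 2013.
Parts arrive: May 24, 2013 + 5 weeks = Jun 28, 2013.
The repair is finished: Jun 28, 2013 + 20 days = Jul 18, 2013.
The quality check is done: Jul 18, 2013 + 38 days = Aug 25, 2013.
The customer is notified: Aug 25, 2013 + 7 weeks = Oct 13, 2013.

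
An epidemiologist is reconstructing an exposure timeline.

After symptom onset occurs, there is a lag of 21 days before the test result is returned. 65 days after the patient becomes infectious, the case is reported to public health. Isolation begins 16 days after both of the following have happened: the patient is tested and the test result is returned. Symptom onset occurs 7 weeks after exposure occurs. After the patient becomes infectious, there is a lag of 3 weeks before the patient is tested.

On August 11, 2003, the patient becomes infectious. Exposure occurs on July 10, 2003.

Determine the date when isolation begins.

October 4, 2003

The patient becomes infectious: Aug 11, 2003.
The patient is tested: Aug 11, 2003 + 3 weeks = Sep 1, 2003.
Exposure occurs: Jul 10, 2003.
Symptom onset occurs: Jul 10, 2003 + 7 weeks = Aug 28, 2003.
The test result is returned: Aug 28, 2003 + 21 days = Sep 18, 2003.
Both prerequisites met — the patient is tested (Sep 1, 2003), the test result is returned (Sep 18, 2003); the later is Sep 18, 2003.
Isolation begins: Sep 18, 2003 + 16 days = Oct 4, 2003.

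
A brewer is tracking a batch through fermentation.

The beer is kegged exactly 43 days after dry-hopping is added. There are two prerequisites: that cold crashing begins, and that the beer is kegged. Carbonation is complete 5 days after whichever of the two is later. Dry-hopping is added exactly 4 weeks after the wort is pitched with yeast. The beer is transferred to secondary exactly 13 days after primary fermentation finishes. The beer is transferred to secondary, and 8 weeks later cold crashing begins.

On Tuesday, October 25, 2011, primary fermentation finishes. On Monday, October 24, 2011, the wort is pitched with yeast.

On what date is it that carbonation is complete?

Sunday, January 8, 2012

Primary fermentation finishes: Oct 25, 2011.
The beer is transferred to secondary: Oct 25, 2011 + 13 days = Nov 7, 2011.
Cold crashing begins: Nov 7, 2011 + 8 weeks = Jan 2, 2012.
The wort is pitched with yeast: Oct 24, 2011.
Dry-hopping is added: Oct 24, 2011 + 4 weeks = Nov 21, 2011.
The beer is kegged: Nov 21, 2011 + 43 days = Jan 3, 2012.
Both prerequisites met — cold crashing begins (Jan 2, 2012), the beer is kegged (Jan 3, 2012); the later is Jan 3, 2012.
Carbonation is complete: Jan 3, 2012 + 5 days = Jan 8, 2012.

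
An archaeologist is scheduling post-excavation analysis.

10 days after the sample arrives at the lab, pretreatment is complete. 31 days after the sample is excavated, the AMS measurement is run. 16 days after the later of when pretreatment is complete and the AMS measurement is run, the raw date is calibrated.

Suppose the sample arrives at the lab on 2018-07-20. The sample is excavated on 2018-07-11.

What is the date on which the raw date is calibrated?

2018-08-27

The sample arrives at the lab: Jul 20, 2018.
Pretreatment is complete: Jul 20, 2018 + 10 days = Jul 30, 2018.
The sample is excavated: Jul 11, 2018.
The AMS measurement is run: Jul 11, 2018 + 31 days = Aug 11, 2018.
Both prerequisites met — pretreatment is complete (Jul 30, 2018), the AMS measurement is run (Aug 11, 2018); the later is Aug 11, 2018.
The raw date is calibrated: Aug 11, 2018 + 16 days = Aug 27, 2018.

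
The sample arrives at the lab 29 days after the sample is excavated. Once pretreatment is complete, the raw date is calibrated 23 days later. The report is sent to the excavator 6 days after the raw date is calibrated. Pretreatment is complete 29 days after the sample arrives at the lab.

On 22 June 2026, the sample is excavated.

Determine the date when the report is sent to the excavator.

17 September 2026

The sample is excavated: Jun 22, 2026.
The sample arrives at the lab: Jun 22, 2026 + 29 days = Jul 21, 2026.
Pretreatment is complete: Jul 21, 2026 + 29 days = Aug 19, 2026.
The raw date is calibrated: Aug 19, 2026 + 23 days = Sep 11, 2026.
The report is sent to the excavator: Sep 11, 2026 + 6 days = Sep 17, 2026.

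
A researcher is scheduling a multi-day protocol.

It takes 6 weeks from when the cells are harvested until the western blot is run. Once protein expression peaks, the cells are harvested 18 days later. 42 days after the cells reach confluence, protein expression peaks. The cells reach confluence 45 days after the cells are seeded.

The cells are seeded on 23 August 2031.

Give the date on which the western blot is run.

17 January 2032

The cells are seeded: Aug 23, 2031.
The cells reach confluence: Aug 23, 2031 + 45 days = Oct 7, 2031.
Protein expression peaks: Oct 7, 2031 + 42 days = Nov 18, 2031.
The cells are harvested: Nov 18, 2031 + 18 days = Dec 6, 2031.
The western blot is run: Dec 6, 2031 + 6 weeks = Jan 17, 2032.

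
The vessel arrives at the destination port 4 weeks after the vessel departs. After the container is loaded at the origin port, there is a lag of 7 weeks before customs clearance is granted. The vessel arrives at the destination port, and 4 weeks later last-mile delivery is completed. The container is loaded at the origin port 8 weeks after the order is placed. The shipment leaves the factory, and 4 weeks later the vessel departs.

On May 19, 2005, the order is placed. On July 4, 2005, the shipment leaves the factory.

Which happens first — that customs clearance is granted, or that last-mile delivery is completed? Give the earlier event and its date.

Customs clearance is granted — September 1, 2005

The order is placed: May 19, 2005.
The container is loaded at the origin port: May 19, 2005 + 8 weeks = Jul 14, 2005.
Customs clearance is granted: Jul 14, 2005 + 7 weeks = Sep 1, 2005.
The shipment leaves the factory: Jul 4, 2005.
The vessel departs: Jul 4, 2005 + 4 weeks = Aug 1, 2005.
The vessel arrives at the destination port: Aug 1, 2005 + 4 weeks = Aug 29, 2005.
Last-mile delivery is completed: Aug 29, 2005 + 4 weeks = Sep 26, 2005.
Comparing: customs clearance is granted on Sep 1, 2005 vs last-mile delivery is completed on Sep 26, 2005. Earlier: customs clearance is granted.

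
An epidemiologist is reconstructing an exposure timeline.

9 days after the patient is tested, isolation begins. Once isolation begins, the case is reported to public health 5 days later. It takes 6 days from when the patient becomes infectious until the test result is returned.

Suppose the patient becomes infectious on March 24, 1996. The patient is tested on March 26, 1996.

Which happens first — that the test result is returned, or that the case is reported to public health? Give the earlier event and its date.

The test result is returned — March 30, 1996

The patient becomes infectious: Mar 24, 1996.
The test result is returned: Mar 24, 1996 + 6 days = Mar 30, 1996.
The patient is tested: Mar 26, 1996.
Isolation begins: Mar 26, 1996 + 9 days = Apr 4, 1996.
The case is reported to public health: Apr 4, 1996 + 5 days = Apr 9, 1996.
Comparing: the test result is returned on Mar 30, 1996 vs the case is reported to public health on Apr 9, 1996. Earlier: the test result is returned.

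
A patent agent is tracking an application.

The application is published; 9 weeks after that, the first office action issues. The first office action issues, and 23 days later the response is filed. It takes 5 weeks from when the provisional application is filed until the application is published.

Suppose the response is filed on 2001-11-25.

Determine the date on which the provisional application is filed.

The response is filed: Nov 25, 2001.
The first office action issues: Nov 25, 2001 − 23 days = Nov 2, 2001.
The application is published: Nov 2, 2001 − 9 weeks = Aug 31, 2001.
The provisional application is filed: Aug 31, 2001 − 5 weeks = Jul 27, 2001.

2001-07-27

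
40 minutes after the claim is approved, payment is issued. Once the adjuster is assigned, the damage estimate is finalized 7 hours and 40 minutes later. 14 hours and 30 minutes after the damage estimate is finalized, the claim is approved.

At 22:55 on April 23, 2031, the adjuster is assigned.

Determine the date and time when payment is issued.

21:45 on April 24, 2031

The adjuster is assigned: 22:55 Apr 23, 2031.
The damage estimate is finalized: 22:55 Apr 23, 2031 + 7h40m = 06:35 Apr 24, 2031.
The claim is approved: 06:35 Apr 24, 2031 + 14h30m = 21:05 Apr 24, 2031.
Payment is issued: 21:05 Apr 24, 2031 + 40m = 21:45 Apr 24, 2031.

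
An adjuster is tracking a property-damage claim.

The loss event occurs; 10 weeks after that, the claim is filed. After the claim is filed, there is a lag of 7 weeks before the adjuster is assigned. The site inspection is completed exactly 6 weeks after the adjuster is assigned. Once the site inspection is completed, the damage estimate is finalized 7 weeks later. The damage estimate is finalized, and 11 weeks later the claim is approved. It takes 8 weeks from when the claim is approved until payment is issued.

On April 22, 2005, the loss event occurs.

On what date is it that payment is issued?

The loss event occurs: Apr 22, 2005.
The claim is filed: Apr 22, 2005 + 10 weeks = Jul 1, 2005.
The adjuster is assigned: Jul 1, 2005 + 7 weeks = Aug 19, 2005.
The site inspection is completed: Aug 19, 2005 + 6 weeks = Sep 30, 2005.
The damage estimate is finalized: Sep 30, 2005 + 7 weeks = Nov 18, 2005.
The claim is approved: Nov 18, 2005 + 11 weeks = Feb 3, 2006.
Payment is issued: Feb 3, 2006 + 8 weeks = Mar 31, 2006.

March 31, 2006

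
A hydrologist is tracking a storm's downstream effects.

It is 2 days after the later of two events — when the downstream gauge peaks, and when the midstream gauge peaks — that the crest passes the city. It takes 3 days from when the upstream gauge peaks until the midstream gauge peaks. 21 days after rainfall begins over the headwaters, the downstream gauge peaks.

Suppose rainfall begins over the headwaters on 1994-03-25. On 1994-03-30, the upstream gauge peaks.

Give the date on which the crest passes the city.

1994-04-17

Rainfall begins over the headwaters: Mar 25, 1994.
The downstream gauge peaks: Mar 25, 1994 + 21 days = Apr 15, 1994.
The upstream gauge peaks: Mar 30, 1994.
The midstream gauge peaks: Mar 30, 1994 + 3 days = Apr 2, 1994.
Both prerequisites met — the downstream gauge peaks (Apr 15, 1994), the midstream gauge peaks (Apr 2, 1994); the later is Apr 15, 1994.
The crest passes the city: Apr 15, 1994 + 2 days = Apr 17, 1994.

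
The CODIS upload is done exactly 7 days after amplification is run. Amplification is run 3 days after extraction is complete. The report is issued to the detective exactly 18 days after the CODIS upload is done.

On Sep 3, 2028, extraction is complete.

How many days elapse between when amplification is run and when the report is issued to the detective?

Causal path: amplification is run → the CODIS upload is done → the report is issued to the detective.
Total delay along the path: 7 + 18 = 25 days.

25 days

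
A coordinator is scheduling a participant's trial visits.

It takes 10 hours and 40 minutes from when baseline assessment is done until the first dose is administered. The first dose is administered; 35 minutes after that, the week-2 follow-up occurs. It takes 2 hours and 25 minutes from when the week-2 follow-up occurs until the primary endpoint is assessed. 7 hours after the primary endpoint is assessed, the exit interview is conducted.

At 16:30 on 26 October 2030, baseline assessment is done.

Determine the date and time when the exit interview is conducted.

Baseline assessment is done: 16:30 Oct 26, 2030.
The first dose is administered: 16:30 Oct 26, 2030 + 10h40m = 03:10 Oct 27, 2030.
The week-2 follow-up occurs: 03:10 Oct 27, 2030 + 35m = 03:45 Oct 27, 2030.
The primary endpoint is assessed: 03:45 Oct 27, 2030 + 2h25m = 06:10 Oct 27, 2030.
The exit interview is conducted: 06:10 Oct 27, 2030 + 7h = 13:10 Oct 27, 2030.

13:10 on 27 October 2030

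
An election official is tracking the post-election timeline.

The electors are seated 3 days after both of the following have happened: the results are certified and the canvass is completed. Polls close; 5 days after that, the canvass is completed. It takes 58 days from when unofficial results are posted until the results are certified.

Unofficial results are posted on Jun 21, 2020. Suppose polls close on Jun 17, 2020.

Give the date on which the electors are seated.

Aug 21, 2020

Unofficial results are posted: Jun 21, 2020.
The results are certified: Jun 21, 2020 + 58 days = Aug 18, 2020.
Polls close: Jun 17, 2020.
The canvass is completed: Jun 17, 2020 + 5 days = Jun 22, 2020.
Both prerequisites met — the results are certified (Aug 18, 2020), the canvass is completed (Jun 22, 2020); the later is Aug 18, 2020.
The electors are seated: Aug 18, 2020 + 3 days = Aug 21, 2020.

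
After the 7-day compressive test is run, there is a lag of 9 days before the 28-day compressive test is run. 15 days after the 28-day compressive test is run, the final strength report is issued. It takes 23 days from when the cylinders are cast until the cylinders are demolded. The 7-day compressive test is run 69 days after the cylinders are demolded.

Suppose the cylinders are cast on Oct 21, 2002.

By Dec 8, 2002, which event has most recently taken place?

The cylinders are demolded

The cylinders are cast: Oct 21, 2002.
The cylinders are demolded: Oct 21, 2002 + 23 days = Nov 13, 2002.
The 7-day compressive test is run: Nov 13, 2002 + 69 days = Jan 21, 2003.
The 28-day compressive test is run: Jan 21, 2003 + 9 days = Jan 30, 2003.
The final strength report is issued: Jan 30, 2003 + 15 days = Feb 14, 2003.
Dec 8, 2002 falls between when the cylinders are demolded (Nov 13, 2002) and when the 7-day compressive test is run (Jan 21, 2003).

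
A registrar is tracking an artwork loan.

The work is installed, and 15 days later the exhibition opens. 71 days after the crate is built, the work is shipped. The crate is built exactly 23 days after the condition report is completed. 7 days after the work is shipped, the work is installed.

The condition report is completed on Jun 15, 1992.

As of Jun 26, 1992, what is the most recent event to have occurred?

The condition report is completed: Jun 15, 1992.
The crate is built: Jun 15, 1992 + 23 days = Jul 8, 1992.
The work is shipped: Jul 8, 1992 + 71 days = Sep 17, 1992.
The work is installed: Sep 17, 1992 + 7 days = Sep 24, 1992.
The exhibition opens: Sep 24, 1992 + 15 days = Oct 9, 1992.
Jun 26, 1992 falls between when the condition report is completed (Jun 15, 1992) and when the crate is built (Jul 8, 1992).

The condition report is completed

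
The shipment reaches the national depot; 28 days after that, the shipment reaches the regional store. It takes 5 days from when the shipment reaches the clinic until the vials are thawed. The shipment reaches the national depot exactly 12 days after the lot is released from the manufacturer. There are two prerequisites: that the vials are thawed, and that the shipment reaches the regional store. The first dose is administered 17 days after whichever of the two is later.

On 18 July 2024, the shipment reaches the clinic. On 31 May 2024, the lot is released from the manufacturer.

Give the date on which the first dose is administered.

9 August 2024

The shipment reaches the clinic: Jul 18, 2024.
The vials are thawed: Jul 18, 2024 + 5 days = Jul 23, 2024.
The lot is released from the manufacturer: May 31, 2024.
The shipment reaches the national depot: May 31, 2024 + 12 days = Jun 12, 2024.
The shipment reaches the regional store: Jun 12, 2024 + 28 days = Jul 10, 2024.
Both prerequisites met — the vials are thawed (Jul 23, 2024), the shipment reaches the regional store (Jul 10, 2024); the later is Jul 23, 2024.
The first dose is administered: Jul 23, 2024 + 17 days = Aug 9, 2024.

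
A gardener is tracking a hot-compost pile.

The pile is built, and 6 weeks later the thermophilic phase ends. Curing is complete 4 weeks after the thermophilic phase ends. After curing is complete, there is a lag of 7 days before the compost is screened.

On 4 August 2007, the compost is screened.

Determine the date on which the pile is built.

19 May 2007

The compost is screened: Aug 4, 2007.
Curing is complete: Aug 4, 2007 − 7 days = Jul 28, 2007.
The thermophilic phase ends: Jul 28, 2007 − 4 weeks = Jun 30, 2007.
The pile is built: Jun 30, 2007 − 6 weeks = May 19, 2007.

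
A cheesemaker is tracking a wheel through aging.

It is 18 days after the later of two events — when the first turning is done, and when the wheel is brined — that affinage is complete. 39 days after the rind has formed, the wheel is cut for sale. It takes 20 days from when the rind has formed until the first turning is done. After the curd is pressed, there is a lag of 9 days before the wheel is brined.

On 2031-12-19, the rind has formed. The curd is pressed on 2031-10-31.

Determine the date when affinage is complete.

The rind has formed: Dec 19, 2031.
The first turning is done: Dec 19, 2031 + 20 days = Jan 8, 2032.
The curd is pressed: Oct 31, 2031.
The wheel is brined: Oct 31, 2031 + 9 days = Nov 9, 2031.
Both prerequisites met — the first turning is done (Jan 8, 2032), the wheel is brined (Nov 9, 2031); the later is Jan 8, 2032.
Affinage is complete: Jan 8, 2032 + 18 days = Jan 26, 2032.

2032-01-26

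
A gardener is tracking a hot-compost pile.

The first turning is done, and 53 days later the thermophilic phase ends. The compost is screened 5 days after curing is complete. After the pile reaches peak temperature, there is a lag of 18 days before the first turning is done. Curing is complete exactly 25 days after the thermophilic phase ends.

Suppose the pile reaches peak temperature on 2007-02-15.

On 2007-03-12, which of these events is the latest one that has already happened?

The pile reaches peak temperature: Feb 15, 2007.
The first turning is done: Feb 15, 2007 + 18 days = Mar 5, 2007.
The thermophilic phase ends: Mar 5, 2007 + 53 days = Apr 27, 2007.
Curing is complete: Apr 27, 2007 + 25 days = May 22, 2007.
The compost is screened: May 22, 2007 + 5 days = May 27, 2007.
Mar 12, 2007 falls between when the first turning is done (Mar 5, 2007) and when the thermophilic phase ends (Apr 27, 2007).

The first turning is done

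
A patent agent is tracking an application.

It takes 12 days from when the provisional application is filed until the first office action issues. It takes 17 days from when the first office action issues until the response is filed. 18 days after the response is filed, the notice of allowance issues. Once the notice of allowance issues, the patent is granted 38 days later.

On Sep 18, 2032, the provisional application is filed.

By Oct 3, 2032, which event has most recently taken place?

The first office action issues

The provisional application is filed: Sep 18, 2032.
The first office action issues: Sep 18, 2032 + 12 days = Sep 30, 2032.
The response is filed: Sep 30, 2032 + 17 days = Oct 17, 2032.
The notice of allowance issues: Oct 17, 2032 + 18 days = Nov 4, 2032.
The patent is granted: Nov 4, 2032 + 38 days = Dec 12, 2032.
Oct 3, 2032 falls between when the first office action issues (Sep 30, 2032) and when the response is filed (Oct 17, 2032).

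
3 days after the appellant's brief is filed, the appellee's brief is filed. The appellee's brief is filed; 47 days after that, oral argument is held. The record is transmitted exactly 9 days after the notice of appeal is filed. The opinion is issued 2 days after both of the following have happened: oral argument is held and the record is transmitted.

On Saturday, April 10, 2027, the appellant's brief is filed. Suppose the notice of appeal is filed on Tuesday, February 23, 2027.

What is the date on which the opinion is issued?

The appellant's brief is filed: Apr 10, 2027.
The appellee's brief is filed: Apr 10, 2027 + 3 days = Apr 13, 2027.
Oral argument is held: Apr 13, 2027 + 47 days = May 30, 2027.
The notice of appeal is filed: Feb 23, 2027.
The record is transmitted: Feb 23, 2027 + 9 days = Mar 4, 2027.
Both prerequisites met — oral argument is held (May 30, 2027), the record is transmitted (Mar 4, 2027); the later is May 30, 2027.
The opinion is issued: May 30, 2027 + 2 days = Jun 1, 2027.

Tuesday, June 1, 2027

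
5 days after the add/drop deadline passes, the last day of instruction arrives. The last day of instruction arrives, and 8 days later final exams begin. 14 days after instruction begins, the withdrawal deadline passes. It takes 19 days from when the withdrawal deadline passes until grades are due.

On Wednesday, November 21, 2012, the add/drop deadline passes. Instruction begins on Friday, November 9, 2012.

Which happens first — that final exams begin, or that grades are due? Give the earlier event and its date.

The add/drop deadline passes: Nov 21, 2012.
The last day of instruction arrives: Nov 21, 2012 + 5 days = Nov 26, 2012.
Final exams begin: Nov 26, 2012 + 8 days = Dec 4, 2012.
Instruction begins: Nov 9, 2012.
The withdrawal deadline passes: Nov 9, 2012 + 14 days = Nov 23, 2012.
Grades are due: Nov 23, 2012 + 19 days = Dec 12, 2012.
Comparing: final exams begin on Dec 4, 2012 vs grades are due on Dec 12, 2012. Earlier: final exams begin.

Final exams begin — Tuesday, December 4, 2012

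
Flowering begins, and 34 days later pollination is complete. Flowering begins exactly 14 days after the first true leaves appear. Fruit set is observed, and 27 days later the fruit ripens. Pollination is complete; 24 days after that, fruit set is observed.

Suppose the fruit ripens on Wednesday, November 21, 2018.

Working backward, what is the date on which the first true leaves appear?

The fruit ripens: Nov 21, 2018.
Fruit set is observed: Nov 21, 2018 − 27 days = Oct 25, 2018.
Pollination is complete: Oct 25, 2018 − 24 days = Oct 1, 2018.
Flowering begins: Oct 1, 2018 − 34 days = Aug 28, 2018.
The first true leaves appear: Aug 28, 2018 − 14 days = Aug 14, 2018.

Tuesday, August 14, 2018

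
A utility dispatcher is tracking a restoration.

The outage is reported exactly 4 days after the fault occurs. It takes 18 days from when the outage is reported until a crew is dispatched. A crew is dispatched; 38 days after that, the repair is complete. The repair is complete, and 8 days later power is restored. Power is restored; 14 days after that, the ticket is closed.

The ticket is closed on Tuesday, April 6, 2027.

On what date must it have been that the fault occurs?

Thursday, January 14, 2027

The ticket is closed: Apr 6, 2027.
Power is restored: Apr 6, 2027 − 14 days = Mar 23, 2027.
The repair is complete: Mar 23, 2027 − 8 days = Mar 15, 2027.
A crew is dispatched: Mar 15, 2027 − 38 days = Feb 5, 2027.
The outage is reported: Feb 5, 2027 − 18 days = Jan 18, 2027.
The fault occurs: Jan 18, 2027 − 4 days = Jan 14, 2027.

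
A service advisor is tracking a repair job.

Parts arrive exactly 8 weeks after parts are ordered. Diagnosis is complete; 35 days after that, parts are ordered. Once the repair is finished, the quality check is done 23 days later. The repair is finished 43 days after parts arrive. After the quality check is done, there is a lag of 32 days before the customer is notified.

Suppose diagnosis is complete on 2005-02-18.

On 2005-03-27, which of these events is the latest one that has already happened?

Diagnosis is complete: Feb 18, 2005.
Parts are ordered: Feb 18, 2005 + 35 days = Mar 25, 2005.
Parts arrive: Mar 25, 2005 + 8 weeks = May 20, 2005.
The repair is finished: May 20, 2005 + 43 days = Jul 2, 2005.
The quality check is done: Jul 2, 2005 + 23 days = Jul 25, 2005.
The customer is notified: Jul 25, 2005 + 32 days = Aug 26, 2005.
Mar 27, 2005 falls between when parts are ordered (Mar 25, 2005) and when parts arrive (May 20, 2005).

Parts are ordered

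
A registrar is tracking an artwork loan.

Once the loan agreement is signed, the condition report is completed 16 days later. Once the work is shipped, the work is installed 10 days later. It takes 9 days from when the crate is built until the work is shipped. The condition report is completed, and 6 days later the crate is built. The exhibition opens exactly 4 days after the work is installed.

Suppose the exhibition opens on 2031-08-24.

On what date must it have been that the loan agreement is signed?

The exhibition opens: Aug 24, 2031.
The work is installed: Aug 24, 2031 − 4 days = Aug 20, 2031.
The work is shipped: Aug 20, 2031 − 10 days = Aug 10, 2031.
The crate is built: Aug 10, 2031 − 9 days = Aug 1, 2031.
The condition report is completed: Aug 1, 2031 − 6 days = Jul 26, 2031.
The loan agreement is signed: Jul 26, 2031 − 16 days = Jul 10, 2031.

2031-07-10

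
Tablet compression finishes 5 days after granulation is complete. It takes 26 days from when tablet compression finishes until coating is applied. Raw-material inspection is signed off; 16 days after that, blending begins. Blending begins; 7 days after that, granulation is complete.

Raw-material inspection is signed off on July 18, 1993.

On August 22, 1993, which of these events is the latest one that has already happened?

Raw-material inspection is signed off: Jul 18, 1993.
Blending begins: Jul 18, 1993 + 16 days = Aug 3, 1993.
Granulation is complete: Aug 3, 1993 + 7 days = Aug 10, 1993.
Tablet compression finishes: Aug 10, 1993 + 5 days = Aug 15, 1993.
Coating is applied: Aug 15, 1993 + 26 days = Sep 10, 1993.
Aug 22, 1993 falls between when tablet compression finishes (Aug 15, 1993) and when coating is applied (Sep 10, 1993).

Tablet compression finishes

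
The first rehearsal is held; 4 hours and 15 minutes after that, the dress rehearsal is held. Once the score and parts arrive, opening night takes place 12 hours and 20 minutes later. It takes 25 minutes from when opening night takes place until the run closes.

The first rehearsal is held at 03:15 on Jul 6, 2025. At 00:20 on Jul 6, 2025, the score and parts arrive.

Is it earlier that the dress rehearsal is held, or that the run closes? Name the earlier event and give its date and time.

The dress rehearsal is held — 07:30 on Jul 6, 2025

The first rehearsal is held: 03:15 Jul 6, 2025.
The dress rehearsal is held: 03:15 Jul 6, 2025 + 4h15m = 07:30 Jul 6, 2025.
The score and parts arrive: 00:20 Jul 6, 2025.
Opening night takes place: 00:20 Jul 6, 2025 + 12h20m = 12:40 Jul 6, 2025.
The run closes: 12:40 Jul 6, 2025 + 25m = 13:05 Jul 6, 2025.
Comparing: the dress rehearsal is held at 07:30 Jul 6, 2025 vs the run closes at 13:05 Jul 6, 2025. Earlier: the dress rehearsal is held.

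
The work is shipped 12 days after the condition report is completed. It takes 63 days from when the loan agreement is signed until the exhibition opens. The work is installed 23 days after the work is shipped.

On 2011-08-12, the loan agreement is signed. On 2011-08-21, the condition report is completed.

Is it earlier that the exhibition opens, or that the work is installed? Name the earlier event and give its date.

The loan agreement is signed: Aug 12, 2011.
The exhibition opens: Aug 12, 2011 + 63 days = Oct 14, 2011.
The condition report is completed: Aug 21, 2011.
The work is shipped: Aug 21, 2011 + 12 days = Sep 2, 2011.
The work is installed: Sep 2, 2011 + 23 days = Sep 25, 2011.
Comparing: the exhibition opens on Oct 14, 2011 vs the work is installed on Sep 25, 2011. Earlier: the work is installed.

The work is installed — 2011-09-25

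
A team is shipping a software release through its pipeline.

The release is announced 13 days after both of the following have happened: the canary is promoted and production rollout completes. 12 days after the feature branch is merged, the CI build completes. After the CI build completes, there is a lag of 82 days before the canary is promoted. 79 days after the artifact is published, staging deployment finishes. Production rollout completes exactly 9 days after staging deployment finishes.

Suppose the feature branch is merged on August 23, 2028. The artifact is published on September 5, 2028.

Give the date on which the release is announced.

December 15, 2028

The feature branch is merged: Aug 23, 2028.
The CI build completes: Aug 23, 2028 + 12 days = Sep 4, 2028.
The canary is promoted: Sep 4, 2028 + 82 days = Nov 25, 2028.
The artifact is published: Sep 5, 2028.
Staging deployment finishes: Sep 5, 2028 + 79 days = Nov 23, 2028.
Production rollout completes: Nov 23, 2028 + 9 days = Dec 2, 2028.
Both prerequisites met — the canary is promoted (Nov 25, 2028), production rollout completes (Dec 2, 2028); the later is Dec 2, 2028.
The release is announced: Dec 2, 2028 + 13 days = Dec 15, 2028.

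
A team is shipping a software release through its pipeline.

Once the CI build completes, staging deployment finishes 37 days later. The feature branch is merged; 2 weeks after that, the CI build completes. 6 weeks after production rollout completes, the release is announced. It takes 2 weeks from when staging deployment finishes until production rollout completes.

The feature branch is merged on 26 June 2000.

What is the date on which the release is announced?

11 October 2000

The feature branch is merged: Jun 26, 2000.
The CI build completes: Jun 26, 2000 + 2 weeks = Jul 10, 2000.
Staging deployment finishes: Jul 10, 2000 + 37 days = Aug 16, 2000.
Production rollout completes: Aug 16, 2000 + 2 weeks = Aug 30, 2000.
The release is announced: Aug 30, 2000 + 6 weeks = Oct 11, 2000.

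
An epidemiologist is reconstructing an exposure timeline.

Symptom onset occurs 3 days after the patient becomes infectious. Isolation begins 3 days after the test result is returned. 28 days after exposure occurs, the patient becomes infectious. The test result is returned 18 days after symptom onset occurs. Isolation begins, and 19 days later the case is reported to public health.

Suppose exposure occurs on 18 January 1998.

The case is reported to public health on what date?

30 March 1998

Exposure occurs: Jan 18, 1998.
The patient becomes infectious: Jan 18, 1998 + 28 days = Feb 15, 1998.
Symptom onset occurs: Feb 15, 1998 + 3 days = Feb 18, 1998.
The test result is returned: Feb 18, 1998 + 18 days = Mar 8, 1998.
Isolation begins: Mar 8, 1998 + 3 days = Mar 11, 1998.
The case is reported to public health: Mar 11, 1998 + 19 days = Mar 30, 1998.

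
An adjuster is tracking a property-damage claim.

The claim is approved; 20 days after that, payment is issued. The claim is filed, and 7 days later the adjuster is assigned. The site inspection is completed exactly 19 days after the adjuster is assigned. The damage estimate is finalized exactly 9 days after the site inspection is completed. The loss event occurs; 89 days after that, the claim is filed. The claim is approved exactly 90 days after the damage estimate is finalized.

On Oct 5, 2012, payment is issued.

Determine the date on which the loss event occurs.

Payment is issued: Oct 5, 2012.
The claim is approved: Oct 5, 2012 − 20 days = Sep 15, 2012.
The damage estimate is finalized: Sep 15, 2012 − 90 days = Jun 17, 2012.
The site inspection is completed: Jun 17, 2012 − 9 days = Jun 8, 2012.
The adjuster is assigned: Jun 8, 2012 − 19 days = May 20, 2012.
The claim is filed: May 20, 2012 − 7 days = May 13, 2012.
The loss event occurs: May 13, 2012 − 89 days = Feb 14, 2012.

Feb 14, 2012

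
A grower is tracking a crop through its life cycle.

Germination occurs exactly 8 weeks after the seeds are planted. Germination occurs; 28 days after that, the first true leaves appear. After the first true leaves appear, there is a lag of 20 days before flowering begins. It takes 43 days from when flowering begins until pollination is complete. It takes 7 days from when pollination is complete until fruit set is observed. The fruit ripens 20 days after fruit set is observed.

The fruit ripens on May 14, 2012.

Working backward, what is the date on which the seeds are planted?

The fruit ripens: May 14, 2012.
Fruit set is observed: May 14, 2012 − 20 days = Apr 24, 2012.
Pollination is complete: Apr 24, 2012 − 7 days = Apr 17, 2012.
Flowering begins: Apr 17, 2012 − 43 days = Mar 5, 2012.
The first true leaves appear: Mar 5, 2012 − 20 days = Feb 14, 2012.
Germination occurs: Feb 14, 2012 − 28 days = Jan 17, 2012.
The seeds are planted: Jan 17, 2012 − 8 weeks = Nov 22, 2011.

November 22, 2011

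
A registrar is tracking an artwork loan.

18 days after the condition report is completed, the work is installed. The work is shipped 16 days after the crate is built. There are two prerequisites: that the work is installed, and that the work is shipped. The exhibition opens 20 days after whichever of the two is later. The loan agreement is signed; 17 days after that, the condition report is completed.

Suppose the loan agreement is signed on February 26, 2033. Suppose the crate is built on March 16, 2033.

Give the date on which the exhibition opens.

April 22, 2033

The loan agreement is signed: Feb 26, 2033.
The condition report is completed: Feb 26, 2033 + 17 days = Mar 15, 2033.
The work is installed: Mar 15, 2033 + 18 days = Apr 2, 2033.
The crate is built: Mar 16, 2033.
The work is shipped: Mar 16, 2033 + 16 days = Apr 1, 2033.
Both prerequisites met — the work is installed (Apr 2, 2033), the work is shipped (Apr 1, 2033); the later is Apr 2, 2033.
The exhibition opens: Apr 2, 2033 + 20 days = Apr 22, 2033.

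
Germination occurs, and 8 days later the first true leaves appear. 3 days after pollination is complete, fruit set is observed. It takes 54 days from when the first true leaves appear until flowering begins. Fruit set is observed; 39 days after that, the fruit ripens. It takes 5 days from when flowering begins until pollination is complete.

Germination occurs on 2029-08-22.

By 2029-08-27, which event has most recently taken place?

Germination occurs: Aug 22, 2029.
The first true leaves appear: Aug 22, 2029 + 8 days = Aug 30, 2029.
Flowering begins: Aug 30, 2029 + 54 days = Oct 23, 2029.
Pollination is complete: Oct 23, 2029 + 5 days = Oct 28, 2029.
Fruit set is observed: Oct 28, 2029 + 3 days = Oct 31, 2029.
The fruit ripens: Oct 31, 2029 + 39 days = Dec 9, 2029.
Aug 27, 2029 falls between when germination occurs (Aug 22, 2029) and when the first true leaves appear (Aug 30, 2029).

Germination occurs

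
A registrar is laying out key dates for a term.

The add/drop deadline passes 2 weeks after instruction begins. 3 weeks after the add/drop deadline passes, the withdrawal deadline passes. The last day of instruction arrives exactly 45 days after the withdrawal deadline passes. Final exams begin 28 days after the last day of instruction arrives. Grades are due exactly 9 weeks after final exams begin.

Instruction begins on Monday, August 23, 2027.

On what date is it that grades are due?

Instruction begins: Aug 23, 2027.
The add/drop deadline passes: Aug 23, 2027 + 2 weeks = Sep 6, 2027.
The withdrawal deadline passes: Sep 6, 2027 + 3 weeks = Sep 27, 2027.
The last day of instruction arrives: Sep 27, 2027 + 45 days = Nov 11, 2027.
Final exams begin: Nov 11, 2027 + 28 days = Dec 9, 2027.
Grades are due: Dec 9, 2027 + 9 weeks = Feb 10, 2028.

Thursday, February 10, 2028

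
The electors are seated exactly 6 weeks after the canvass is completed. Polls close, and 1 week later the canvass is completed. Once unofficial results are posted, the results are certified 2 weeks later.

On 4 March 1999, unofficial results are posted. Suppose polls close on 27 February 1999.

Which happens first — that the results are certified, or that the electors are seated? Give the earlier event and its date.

Unofficial results are posted: Mar 4, 1999.
The results are certified: Mar 4, 1999 + 2 weeks = Mar 18, 1999.
Polls close: Feb 27, 1999.
The canvass is completed: Feb 27, 1999 + 1 week = Mar 6, 1999.
The electors are seated: Mar 6, 1999 + 6 weeks = Apr 17, 1999.
Comparing: the results are certified on Mar 18, 1999 vs the electors are seated on Apr 17, 1999. Earlier: the results are certified.

The results are certified — 18 March 1999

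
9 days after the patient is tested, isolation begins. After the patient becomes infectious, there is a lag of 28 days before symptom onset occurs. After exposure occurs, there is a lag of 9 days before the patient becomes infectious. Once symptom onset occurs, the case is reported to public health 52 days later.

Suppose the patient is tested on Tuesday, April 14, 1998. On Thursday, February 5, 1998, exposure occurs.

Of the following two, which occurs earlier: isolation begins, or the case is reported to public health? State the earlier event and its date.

The patient is tested: Apr 14, 1998.
Isolation begins: Apr 14, 1998 + 9 days = Apr 23, 1998.
Exposure occurs: Feb 5, 1998.
The patient becomes infectious: Feb 5, 1998 + 9 days = Feb 14, 1998.
Symptom onset occurs: Feb 14, 1998 + 28 days = Mar 14, 1998.
The case is reported to public health: Mar 14, 1998 + 52 days = May 5, 1998.
Comparing: isolation begins on Apr 23, 1998 vs the case is reported to public health on May 5, 1998. Earlier: isolation begins.

Isolation begins — Thursday, April 23, 1998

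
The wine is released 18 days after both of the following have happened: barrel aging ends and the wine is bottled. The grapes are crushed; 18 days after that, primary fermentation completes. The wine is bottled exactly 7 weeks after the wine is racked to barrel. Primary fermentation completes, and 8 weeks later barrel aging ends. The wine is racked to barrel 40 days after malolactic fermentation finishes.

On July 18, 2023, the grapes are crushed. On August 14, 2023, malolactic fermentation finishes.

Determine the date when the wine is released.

November 29, 2023

The grapes are crushed: Jul 18, 2023.
Primary fermentation completes: Jul 18, 2023 + 18 days = Aug 5, 2023.
Barrel aging ends: Aug 5, 2023 + 8 weeks = Sep 30, 2023.
Malolactic fermentation finishes: Aug 14, 2023.
The wine is racked to barrel: Aug 14, 2023 + 40 days = Sep 23, 2023.
The wine is bottled: Sep 23, 2023 + 7 weeks = Nov 11, 2023.
Both prerequisites met — barrel aging ends (Sep 30, 2023), the wine is bottled (Nov 11, 2023); the later is Nov 11, 2023.
The wine is released: Nov 11, 2023 + 18 days = Nov 29, 2023.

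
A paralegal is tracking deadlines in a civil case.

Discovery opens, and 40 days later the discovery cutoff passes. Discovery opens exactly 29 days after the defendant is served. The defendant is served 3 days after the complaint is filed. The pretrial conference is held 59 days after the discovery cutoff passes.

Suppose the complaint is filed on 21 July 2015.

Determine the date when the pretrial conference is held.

29 November 2015

The complaint is filed: Jul 21, 2015.
The defendant is served: Jul 21, 2015 + 3 days = Jul 24, 2015.
Discovery opens: Jul 24, 2015 + 29 days = Aug 22, 2015.
The discovery cutoff passes: Aug 22, 2015 + 40 days = Oct 1, 2015.
The pretrial conference is held: Oct 1, 2015 + 59 days = Nov 29, 2015.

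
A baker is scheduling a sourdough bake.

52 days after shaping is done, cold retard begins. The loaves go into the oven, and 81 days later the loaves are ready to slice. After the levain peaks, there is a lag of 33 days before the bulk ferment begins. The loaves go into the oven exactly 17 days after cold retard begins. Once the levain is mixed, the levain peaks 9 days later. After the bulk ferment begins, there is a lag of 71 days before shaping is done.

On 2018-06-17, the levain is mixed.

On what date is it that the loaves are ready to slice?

The levain is mixed: Jun 17, 2018.
The levain peaks: Jun 17, 2018 + 9 days = Jun 26, 2018.
The bulk ferment begins: Jun 26, 2018 + 33 days = Jul 29, 2018.
Shaping is done: Jul 29, 2018 + 71 days = Oct 8, 2018.
Cold retard begins: Oct 8, 2018 + 52 days = Nov 29, 2018.
The loaves go into the oven: Nov 29, 2018 + 17 days = Dec 16, 2018.
The loaves are ready to slice: Dec 16, 2018 + 81 days = Mar 7, 2019.

2019-03-07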